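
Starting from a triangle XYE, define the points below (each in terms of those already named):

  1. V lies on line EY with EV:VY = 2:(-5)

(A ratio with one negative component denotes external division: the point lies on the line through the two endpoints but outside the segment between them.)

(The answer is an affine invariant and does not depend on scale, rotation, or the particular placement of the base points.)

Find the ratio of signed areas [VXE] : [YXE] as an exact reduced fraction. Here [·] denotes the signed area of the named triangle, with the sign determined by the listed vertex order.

[VXE]:[YXE] = -2/3

Work in coordinates with X = (0, 0), Y = (1, 0), E = (0, 1).
1. V lies on line EY with EV:VY = 2:(-5) ⇒ V = (-2/3, 5/3)
2·[VXE] = 2/3, 2·[YXE] = -1
[VXE]:[YXE] = 2/3:-1 = -2/3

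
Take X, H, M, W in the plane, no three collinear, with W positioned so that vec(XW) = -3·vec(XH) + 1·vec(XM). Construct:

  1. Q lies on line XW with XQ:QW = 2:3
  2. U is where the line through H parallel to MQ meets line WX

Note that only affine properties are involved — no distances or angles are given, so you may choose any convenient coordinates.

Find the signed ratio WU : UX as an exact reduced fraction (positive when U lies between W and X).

Work in coordinates with X = (0, 0), H = (1, 0), M = (0, 1), W = (-3, 1).
1. Q lies on line XW with XQ:QW = 2:3 ⇒ Q = (-6/5, 2/5)
2. U is where the line through H parallel to MQ meets line WX ⇒ U = (3/5, -1/5)
U = W + t·(X−W) with t = 6/5, so WU:UX = t:(1−t) = 6/5:-1/5

WU:UX = -6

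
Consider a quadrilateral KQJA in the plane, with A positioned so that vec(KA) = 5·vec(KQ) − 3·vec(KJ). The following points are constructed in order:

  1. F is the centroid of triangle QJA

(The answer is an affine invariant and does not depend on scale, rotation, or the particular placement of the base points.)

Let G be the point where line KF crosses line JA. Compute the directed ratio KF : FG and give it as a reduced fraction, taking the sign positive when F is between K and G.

Choose coordinates K = (0, 0), Q = (1, 0), J = (0, 1), A = (5, -3).
1. F is the centroid of triangle QJA ⇒ F = (2, -2/3)
line KF meets JA at G = (15/7, -5/7)
F = K + t·(G−K) with t = 14/15, so KF:FG = 14/15:1/15

KF:FG = 14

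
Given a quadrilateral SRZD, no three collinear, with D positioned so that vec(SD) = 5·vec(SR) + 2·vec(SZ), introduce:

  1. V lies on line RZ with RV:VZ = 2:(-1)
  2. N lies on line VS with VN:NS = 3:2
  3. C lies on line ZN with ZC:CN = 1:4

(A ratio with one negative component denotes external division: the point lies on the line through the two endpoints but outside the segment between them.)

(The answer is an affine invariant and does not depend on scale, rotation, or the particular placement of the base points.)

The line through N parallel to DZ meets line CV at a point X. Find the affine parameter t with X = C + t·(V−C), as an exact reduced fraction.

t = -4/51

Work in coordinates with S = (0, 0), R = (1, 0), Z = (0, 1), D = (5, 2).
1. V lies on line RZ with RV:VZ = 2:(-1) ⇒ V = (-1, 2)
2. N lies on line VS with VN:NS = 3:2 ⇒ N = (-2/5, 4/5)
3. C lies on line ZN with ZC:CN = 1:4 ⇒ C = (-2/25, 24/25)
through N parallel to DZ: direction (-5, -1); meets CV at X = (-2/255, 224/255)
X = C + t·(V−C) with t = -4/51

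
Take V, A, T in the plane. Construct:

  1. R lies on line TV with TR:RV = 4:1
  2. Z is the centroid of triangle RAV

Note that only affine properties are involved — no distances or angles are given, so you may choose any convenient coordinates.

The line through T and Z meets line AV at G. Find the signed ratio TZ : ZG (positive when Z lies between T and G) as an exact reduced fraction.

TZ:ZG = 14

Choose coordinates V = (0, 0), A = (1, 0), T = (0, 1).
1. R lies on line TV with TR:RV = 4:1 ⇒ R = (0, 1/5)
2. Z is the centroid of triangle RAV ⇒ Z = (1/3, 1/15)
line TZ meets AV at G = (5/14, 0)
Z = T + t·(G−T) with t = 14/15, so TZ:ZG = 14/15:1/15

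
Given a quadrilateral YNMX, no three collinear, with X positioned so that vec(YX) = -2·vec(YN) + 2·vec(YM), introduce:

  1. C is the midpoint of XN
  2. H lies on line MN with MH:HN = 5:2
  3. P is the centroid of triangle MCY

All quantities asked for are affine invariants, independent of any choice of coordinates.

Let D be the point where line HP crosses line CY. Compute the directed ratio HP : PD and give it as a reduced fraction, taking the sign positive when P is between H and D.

HP:PD = 29/7

Choose coordinates Y = (0, 0), N = (1, 0), M = (0, 1), X = (-2, 2).
1. C is the midpoint of XN ⇒ C = (-1/2, 1)
2. H lies on line MN with MH:HN = 5:2 ⇒ H = (5/7, 2/7)
3. P is the centroid of triangle MCY ⇒ P = (-1/6, 2/3)
line HP meets CY at D = (-11/29, 22/29)
P = H + t·(D−H) with t = 29/36, so HP:PD = 29/36:7/36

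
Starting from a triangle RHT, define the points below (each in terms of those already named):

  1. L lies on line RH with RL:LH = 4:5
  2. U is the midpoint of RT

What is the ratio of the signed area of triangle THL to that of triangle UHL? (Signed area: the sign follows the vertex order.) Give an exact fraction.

[THL]:[UHL] = 2

Assign R = (0, 0), H = (1, 0), T = (0, 1) — the answer is frame-independent, so this choice is without loss of generality.
1. L lies on line RH with RL:LH = 4:5 ⇒ L = (4/9, 0)
2. U is the midpoint of RT ⇒ U = (0, 1/2)
2·[THL] = -5/9, 2·[UHL] = -5/18
[THL]:[UHL] = -5/9:-5/18 = 2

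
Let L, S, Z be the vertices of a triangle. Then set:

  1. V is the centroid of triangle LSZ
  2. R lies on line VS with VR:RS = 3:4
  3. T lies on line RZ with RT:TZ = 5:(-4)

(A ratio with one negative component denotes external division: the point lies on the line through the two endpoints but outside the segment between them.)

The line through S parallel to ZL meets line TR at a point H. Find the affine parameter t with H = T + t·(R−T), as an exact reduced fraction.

t = 73/65

Set L = (0, 0), S = (1, 0), Z = (0, 1); any affine frame gives the same invariant.
1. V is the centroid of triangle LSZ ⇒ V = (1/3, 1/3)
2. R lies on line VS with VR:RS = 3:4 ⇒ R = (13/21, 4/21)
3. T lies on line RZ with RT:TZ = 5:(-4) ⇒ T = (-52/21, 89/21)
through S parallel to ZL: direction (0, -1); meets TR at H = (1, -4/13)
H = T + t·(R−T) with t = 73/65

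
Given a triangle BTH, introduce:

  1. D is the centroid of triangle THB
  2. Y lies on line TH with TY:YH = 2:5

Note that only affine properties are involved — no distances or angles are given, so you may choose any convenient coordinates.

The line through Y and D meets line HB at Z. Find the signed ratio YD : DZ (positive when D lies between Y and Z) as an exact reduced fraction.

YD:DZ = 8/7

Set B = (0, 0), T = (1, 0), H = (0, 1); any affine frame gives the same invariant.
1. D is the centroid of triangle THB ⇒ D = (1/3, 1/3)
2. Y lies on line TH with TY:YH = 2:5 ⇒ Y = (5/7, 2/7)
line YD meets HB at Z = (0, 3/8)
D = Y + t·(Z−Y) with t = 8/15, so YD:DZ = 8/15:7/15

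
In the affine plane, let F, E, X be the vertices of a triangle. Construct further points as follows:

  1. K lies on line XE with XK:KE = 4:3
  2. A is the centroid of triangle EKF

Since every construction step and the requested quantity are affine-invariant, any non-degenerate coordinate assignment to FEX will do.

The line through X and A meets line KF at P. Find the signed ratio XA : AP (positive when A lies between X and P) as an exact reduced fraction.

XA:AP = -5

Assign F = (0, 0), E = (1, 0), X = (0, 1) — the answer is frame-independent, so this choice is without loss of generality.
1. K lies on line XE with XK:KE = 4:3 ⇒ K = (4/7, 3/7)
2. A is the centroid of triangle EKF ⇒ A = (11/21, 1/7)
line XA meets KF at P = (44/105, 11/35)
A = X + t·(P−X) with t = 5/4, so XA:AP = 5/4:-1/4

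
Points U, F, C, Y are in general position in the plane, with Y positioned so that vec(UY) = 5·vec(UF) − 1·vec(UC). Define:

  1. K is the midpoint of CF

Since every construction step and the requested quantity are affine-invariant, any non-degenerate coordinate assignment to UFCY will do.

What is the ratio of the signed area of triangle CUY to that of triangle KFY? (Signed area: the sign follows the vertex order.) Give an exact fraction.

Set U = (0, 0), F = (1, 0), C = (0, 1), Y = (5, -1); any affine frame gives the same invariant.
1. K is the midpoint of CF ⇒ K = (1/2, 1/2)
2·[CUY] = 5, 2·[KFY] = 3/2
[CUY]:[KFY] = 5:3/2 = 10/3

[CUY]:[KFY] = 10/3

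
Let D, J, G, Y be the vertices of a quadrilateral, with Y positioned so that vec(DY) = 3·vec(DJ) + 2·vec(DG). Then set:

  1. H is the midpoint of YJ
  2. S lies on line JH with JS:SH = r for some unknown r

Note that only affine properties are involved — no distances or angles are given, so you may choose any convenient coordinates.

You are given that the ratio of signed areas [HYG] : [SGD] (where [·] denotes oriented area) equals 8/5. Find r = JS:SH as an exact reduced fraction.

Work in coordinates with D = (0, 0), J = (1, 0), G = (0, 1), Y = (3, 2).
1. H is the midpoint of YJ ⇒ H = (2, 1)
2. With JS:SH = r, write λ = r/(r+1) so S = J + λ·(H−J); S is affine-linear in λ
Every point depending on S is an affine combination of S and λ-independent points, so each such coordinate is linear in λ; the λ² term in each signed area is a multiple of (H−J)×(H−J) = 0, so 2·[HYG] and 2·[SGD] are each linear in λ. Evaluating at λ=0 and λ=1:
  2·[HYG] = 2,   2·[SGD] = λ + 1
So [HYG]:[SGD] = (2) / (λ + 1). Setting this equal to 8/5:
  2 = 8/5·(λ + 1)  ⇒  λ = 1/4
Then r = λ/(1−λ) = (1/4)/(3/4) = 1/3. Check: with r = 1/3, S = (5/4, 1/4) and [HYG]:[SGD] = 8/5 as required.

r = 1/3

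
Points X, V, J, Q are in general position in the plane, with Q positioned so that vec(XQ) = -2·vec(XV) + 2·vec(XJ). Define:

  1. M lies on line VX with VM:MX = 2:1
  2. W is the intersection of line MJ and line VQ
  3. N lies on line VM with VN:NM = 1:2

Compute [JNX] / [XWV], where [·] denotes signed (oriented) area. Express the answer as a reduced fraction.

[JNX]:[XWV] = 49/36

Work in coordinates with X = (0, 0), V = (1, 0), J = (0, 1), Q = (-2, 2).
1. M lies on line VX with VM:MX = 2:1 ⇒ M = (1/3, 0)
2. W is the intersection of line MJ and line VQ ⇒ W = (1/7, 4/7)
3. N lies on line VM with VN:NM = 1:2 ⇒ N = (7/9, 0)
2·[JNX] = -7/9, 2·[XWV] = -4/7
[JNX]:[XWV] = -7/9:-4/7 = 49/36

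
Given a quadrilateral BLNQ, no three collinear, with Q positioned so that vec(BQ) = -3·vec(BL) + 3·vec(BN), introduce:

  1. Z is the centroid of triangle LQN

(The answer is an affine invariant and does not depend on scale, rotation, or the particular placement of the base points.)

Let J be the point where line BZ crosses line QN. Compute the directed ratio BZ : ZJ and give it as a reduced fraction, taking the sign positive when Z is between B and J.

BZ:ZJ = 8

Work in coordinates with B = (0, 0), L = (1, 0), N = (0, 1), Q = (-3, 3).
1. Z is the centroid of triangle LQN ⇒ Z = (-2/3, 4/3)
line BZ meets QN at J = (-3/4, 3/2)
Z = B + t·(J−B) with t = 8/9, so BZ:ZJ = 8/9:1/9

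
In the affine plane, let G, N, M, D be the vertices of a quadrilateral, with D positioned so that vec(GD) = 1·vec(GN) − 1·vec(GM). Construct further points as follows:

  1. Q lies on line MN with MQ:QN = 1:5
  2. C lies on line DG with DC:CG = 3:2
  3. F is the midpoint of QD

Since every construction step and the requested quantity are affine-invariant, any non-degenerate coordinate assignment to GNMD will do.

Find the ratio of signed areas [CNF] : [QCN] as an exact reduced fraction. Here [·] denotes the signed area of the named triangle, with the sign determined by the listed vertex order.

Work in coordinates with G = (0, 0), N = (1, 0), M = (0, 1), D = (1, -1).
1. Q lies on line MN with MQ:QN = 1:5 ⇒ Q = (1/6, 5/6)
2. C lies on line DG with DC:CG = 3:2 ⇒ C = (2/5, -2/5)
3. F is the midpoint of QD ⇒ F = (7/12, -1/12)
2·[CNF] = 7/60, 2·[QCN] = 5/6
[CNF]:[QCN] = 7/60:5/6 = 7/50

[CNF]:[QCN] = 7/50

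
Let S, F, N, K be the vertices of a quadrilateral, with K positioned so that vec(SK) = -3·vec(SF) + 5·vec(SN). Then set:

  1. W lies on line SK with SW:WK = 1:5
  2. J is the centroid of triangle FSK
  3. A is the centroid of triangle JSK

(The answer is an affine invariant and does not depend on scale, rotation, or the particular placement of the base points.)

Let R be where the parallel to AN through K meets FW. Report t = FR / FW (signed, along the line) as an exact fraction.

t = -3/2

Work in coordinates with S = (0, 0), F = (1, 0), N = (0, 1), K = (-3, 5).
1. W lies on line SK with SW:WK = 1:5 ⇒ W = (-1/2, 5/6)
2. J is the centroid of triangle FSK ⇒ J = (-2/3, 5/3)
3. A is the centroid of triangle JSK ⇒ A = (-11/9, 20/9)
through K parallel to AN: direction (11/9, -11/9); meets FW at R = (13/4, -5/4)
R = F + t·(W−F) with t = -3/2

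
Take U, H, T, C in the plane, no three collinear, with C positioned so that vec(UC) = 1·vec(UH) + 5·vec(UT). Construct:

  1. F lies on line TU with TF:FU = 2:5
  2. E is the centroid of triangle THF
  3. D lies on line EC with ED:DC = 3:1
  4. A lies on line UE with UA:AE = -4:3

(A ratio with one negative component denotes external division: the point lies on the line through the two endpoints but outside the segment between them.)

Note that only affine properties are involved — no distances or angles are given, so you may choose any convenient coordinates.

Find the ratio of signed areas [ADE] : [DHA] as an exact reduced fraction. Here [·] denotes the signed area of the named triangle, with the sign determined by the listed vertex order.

[ADE]:[DHA] = 69/47

Choose coordinates U = (0, 0), H = (1, 0), T = (0, 1), C = (1, 5).
1. F lies on line TU with TF:FU = 2:5 ⇒ F = (0, 5/7)
2. E is the centroid of triangle THF ⇒ E = (1/3, 4/7)
3. D lies on line EC with ED:DC = 3:1 ⇒ D = (5/6, 109/28)
4. A lies on line UE with UA:AE = -4:3 ⇒ A = (4/3, 16/7)
2·[ADE] = 69/28, 2·[DHA] = 47/28
[ADE]:[DHA] = 69/28:47/28 = 69/47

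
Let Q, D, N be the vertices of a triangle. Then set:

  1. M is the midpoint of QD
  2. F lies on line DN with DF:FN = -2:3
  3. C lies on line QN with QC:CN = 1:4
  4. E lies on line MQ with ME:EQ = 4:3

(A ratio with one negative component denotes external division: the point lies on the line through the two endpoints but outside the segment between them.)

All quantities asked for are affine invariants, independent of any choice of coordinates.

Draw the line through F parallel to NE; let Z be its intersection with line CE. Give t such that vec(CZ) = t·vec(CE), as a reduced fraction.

Work in coordinates with Q = (0, 0), D = (1, 0), N = (0, 1).
1. M is the midpoint of QD ⇒ M = (1/2, 0)
2. F lies on line DN with DF:FN = -2:3 ⇒ F = (3, -2)
3. C lies on line QN with QC:CN = 1:4 ⇒ C = (0, 1/5)
4. E lies on line MQ with ME:EQ = 4:3 ⇒ E = (3/14, 0)
through F parallel to NE: direction (3/14, -1); meets CE at Z = (177/56, -11/4)
Z = C + t·(E−C) with t = 59/4

t = 59/4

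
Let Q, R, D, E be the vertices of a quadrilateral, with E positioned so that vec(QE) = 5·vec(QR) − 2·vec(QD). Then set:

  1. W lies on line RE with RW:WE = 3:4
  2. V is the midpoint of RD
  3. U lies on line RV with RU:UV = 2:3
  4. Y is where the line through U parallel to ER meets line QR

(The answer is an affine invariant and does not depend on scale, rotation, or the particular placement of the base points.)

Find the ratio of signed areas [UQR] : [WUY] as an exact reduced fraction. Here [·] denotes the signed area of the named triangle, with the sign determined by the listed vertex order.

Choose coordinates Q = (0, 0), R = (1, 0), D = (0, 1), E = (5, -2).
1. W lies on line RE with RW:WE = 3:4 ⇒ W = (19/7, -6/7)
2. V is the midpoint of RD ⇒ V = (1/2, 1/2)
3. U lies on line RV with RU:UV = 2:3 ⇒ U = (4/5, 1/5)
4. Y is where the line through U parallel to ER meets line QR ⇒ Y = (6/5, 0)
2·[UQR] = 1/5, 2·[WUY] = -1/25
[UQR]:[WUY] = 1/5:-1/25 = -5

[UQR]:[WUY] = -5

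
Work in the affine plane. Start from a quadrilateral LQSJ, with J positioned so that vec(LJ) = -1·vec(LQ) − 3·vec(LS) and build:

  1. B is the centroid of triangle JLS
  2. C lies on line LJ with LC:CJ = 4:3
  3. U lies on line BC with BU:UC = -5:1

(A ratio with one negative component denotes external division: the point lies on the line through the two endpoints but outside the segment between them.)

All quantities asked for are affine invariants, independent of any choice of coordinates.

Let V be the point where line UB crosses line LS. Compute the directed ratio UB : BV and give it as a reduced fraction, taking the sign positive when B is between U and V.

UB:BV = 25/28

Work in coordinates with L = (0, 0), Q = (1, 0), S = (0, 1), J = (-1, -3).
1. B is the centroid of triangle JLS ⇒ B = (-1/3, -2/3)
2. C lies on line LJ with LC:CJ = 4:3 ⇒ C = (-4/7, -12/7)
3. U lies on line BC with BU:UC = -5:1 ⇒ U = (-53/84, -83/42)
line UB meets LS at V = (0, 4/5)
B = U + t·(V−U) with t = 25/53, so UB:BV = 25/53:28/53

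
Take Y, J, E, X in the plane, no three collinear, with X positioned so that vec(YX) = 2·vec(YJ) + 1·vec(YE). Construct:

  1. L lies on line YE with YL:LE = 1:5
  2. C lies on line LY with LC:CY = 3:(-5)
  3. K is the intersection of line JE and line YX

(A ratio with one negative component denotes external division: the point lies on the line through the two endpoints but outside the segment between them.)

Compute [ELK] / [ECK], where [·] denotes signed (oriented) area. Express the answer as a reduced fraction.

Assign Y = (0, 0), J = (1, 0), E = (0, 1), X = (2, 1) — the answer is frame-independent, so this choice is without loss of generality.
1. L lies on line YE with YL:LE = 1:5 ⇒ L = (0, 1/6)
2. C lies on line LY with LC:CY = 3:(-5) ⇒ C = (0, 5/12)
3. K is the intersection of line JE and line YX ⇒ K = (2/3, 1/3)
2·[ELK] = 5/9, 2·[ECK] = 7/18
[ELK]:[ECK] = 5/9:7/18 = 10/7

[ELK]:[ECK] = 10/7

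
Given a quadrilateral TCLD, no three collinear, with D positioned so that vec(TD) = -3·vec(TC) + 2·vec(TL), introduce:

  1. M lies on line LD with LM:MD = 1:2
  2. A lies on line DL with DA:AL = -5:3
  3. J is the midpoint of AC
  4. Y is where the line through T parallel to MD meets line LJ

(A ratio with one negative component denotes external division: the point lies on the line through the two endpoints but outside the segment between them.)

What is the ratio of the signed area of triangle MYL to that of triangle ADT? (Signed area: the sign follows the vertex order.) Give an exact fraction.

Work in coordinates with T = (0, 0), C = (1, 0), L = (0, 1), D = (-3, 2).
1. M lies on line LD with LM:MD = 1:2 ⇒ M = (-1, 4/3)
2. A lies on line DL with DA:AL = -5:3 ⇒ A = (9/2, -1/2)
3. J is the midpoint of AC ⇒ J = (11/4, -1/4)
4. Y is where the line through T parallel to MD meets line LJ ⇒ Y = (33/4, -11/4)
2·[MYL] = 1, 2·[ADT] = 15/2
[MYL]:[ADT] = 1:15/2 = 2/15

[MYL]:[ADT] = 2/15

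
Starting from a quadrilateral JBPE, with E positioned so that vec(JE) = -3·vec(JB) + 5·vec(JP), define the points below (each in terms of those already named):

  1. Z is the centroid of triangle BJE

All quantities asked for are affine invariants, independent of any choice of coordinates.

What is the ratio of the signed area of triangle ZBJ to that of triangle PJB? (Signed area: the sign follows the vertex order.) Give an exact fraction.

[ZBJ]:[PJB] = -5/3

Work in coordinates with J = (0, 0), B = (1, 0), P = (0, 1), E = (-3, 5).
1. Z is the centroid of triangle BJE ⇒ Z = (-2/3, 5/3)
2·[ZBJ] = -5/3, 2·[PJB] = 1
[ZBJ]:[PJB] = -5/3:1 = -5/3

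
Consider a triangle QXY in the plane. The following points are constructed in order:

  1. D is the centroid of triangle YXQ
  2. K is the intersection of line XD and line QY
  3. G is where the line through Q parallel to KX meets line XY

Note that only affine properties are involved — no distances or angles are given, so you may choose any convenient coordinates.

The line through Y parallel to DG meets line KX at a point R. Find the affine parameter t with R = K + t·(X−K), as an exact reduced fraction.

Choose coordinates Q = (0, 0), X = (1, 0), Y = (0, 1).
1. D is the centroid of triangle YXQ ⇒ D = (1/3, 1/3)
2. K is the intersection of line XD and line QY ⇒ K = (0, 1/2)
3. G is where the line through Q parallel to KX meets line XY ⇒ G = (2, -1)
through Y parallel to DG: direction (5/3, -4/3); meets KX at R = (5/3, -1/3)
R = K + t·(X−K) with t = 5/3

t = 5/3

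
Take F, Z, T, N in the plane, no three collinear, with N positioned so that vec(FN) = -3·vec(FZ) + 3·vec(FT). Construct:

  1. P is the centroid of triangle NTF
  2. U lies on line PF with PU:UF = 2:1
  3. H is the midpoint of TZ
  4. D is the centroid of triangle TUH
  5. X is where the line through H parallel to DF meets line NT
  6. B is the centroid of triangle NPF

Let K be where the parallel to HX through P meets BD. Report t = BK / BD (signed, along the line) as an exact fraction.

t = 4/17

Set F = (0, 0), Z = (1, 0), T = (0, 1), N = (-3, 3); any affine frame gives the same invariant.
1. P is the centroid of triangle NTF ⇒ P = (-1, 4/3)
2. U lies on line PF with PU:UF = 2:1 ⇒ U = (-1/3, 4/9)
3. H is the midpoint of TZ ⇒ H = (1/2, 1/2)
4. D is the centroid of triangle TUH ⇒ D = (1/18, 35/54)
5. X is where the line through H parallel to DF meets line NT ⇒ X = (19/37, 73/111)
6. B is the centroid of triangle NPF ⇒ B = (-4/3, 13/9)
through P parallel to HX: direction (1/74, 35/222); meets BD at K = (-154/153, 577/459)
K = B + t·(D−B) with t = 4/17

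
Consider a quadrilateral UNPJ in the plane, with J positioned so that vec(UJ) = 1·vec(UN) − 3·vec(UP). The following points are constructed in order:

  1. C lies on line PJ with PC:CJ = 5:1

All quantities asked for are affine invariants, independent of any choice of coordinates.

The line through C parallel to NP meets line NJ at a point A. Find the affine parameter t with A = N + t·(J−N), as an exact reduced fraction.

Work in coordinates with U = (0, 0), N = (1, 0), P = (0, 1), J = (1, -3).
1. C lies on line PJ with PC:CJ = 5:1 ⇒ C = (5/6, -7/3)
through C parallel to NP: direction (-1, 1); meets NJ at A = (1, -5/2)
A = N + t·(J−N) with t = 5/6

t = 5/6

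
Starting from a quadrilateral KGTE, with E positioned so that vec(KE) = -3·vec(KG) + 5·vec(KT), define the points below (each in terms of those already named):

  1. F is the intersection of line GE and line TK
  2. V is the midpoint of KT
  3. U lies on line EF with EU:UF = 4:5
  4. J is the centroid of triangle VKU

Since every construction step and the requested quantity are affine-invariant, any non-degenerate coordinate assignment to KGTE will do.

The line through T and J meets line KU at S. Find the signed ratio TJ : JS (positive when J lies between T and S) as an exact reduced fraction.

TJ:JS = 5

Work in coordinates with K = (0, 0), G = (1, 0), T = (0, 1), E = (-3, 5).
1. F is the intersection of line GE and line TK ⇒ F = (0, 5/4)
2. V is the midpoint of KT ⇒ V = (0, 1/2)
3. U lies on line EF with EU:UF = 4:5 ⇒ U = (-5/3, 10/3)
4. J is the centroid of triangle VKU ⇒ J = (-5/9, 23/18)
line TJ meets KU at S = (-2/3, 4/3)
J = T + t·(S−T) with t = 5/6, so TJ:JS = 5/6:1/6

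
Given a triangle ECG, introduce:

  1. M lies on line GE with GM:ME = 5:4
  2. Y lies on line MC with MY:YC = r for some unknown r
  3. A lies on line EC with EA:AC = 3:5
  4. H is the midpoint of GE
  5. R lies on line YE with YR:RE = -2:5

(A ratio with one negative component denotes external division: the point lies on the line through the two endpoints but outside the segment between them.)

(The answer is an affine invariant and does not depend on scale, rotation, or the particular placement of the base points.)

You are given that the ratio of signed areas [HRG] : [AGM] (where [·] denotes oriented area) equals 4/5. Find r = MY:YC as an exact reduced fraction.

Assign E = (0, 0), C = (1, 0), G = (0, 1) — the answer is frame-independent, so this choice is without loss of generality.
1. M lies on line GE with GM:ME = 5:4 ⇒ M = (0, 4/9)
2. With MY:YC = r, write λ = r/(r+1) so Y = M + λ·(C−M); Y is affine-linear in λ
3. A lies on line EC with EA:AC = 3:5 ⇒ A = (3/8, 0)
4. H is the midpoint of GE ⇒ H = (0, 1/2)
5. R lies on line YE with YR:RE = -2:5 ⇒ R is an affine combination of earlier points and hence also affine-linear in λ
Every point depending on Y is an affine combination of Y and λ-independent points, so each such coordinate is linear in λ; the λ² term in each signed area is a multiple of (C−M)×(C−M) = 0, so 2·[HRG] and 2·[AGM] are each linear in λ. Evaluating at λ=0 and λ=1:
  2·[HRG] = 5/6·λ,   2·[AGM] = 5/24
So [HRG]:[AGM] = (5/6·λ) / (5/24). Setting this equal to 4/5:
  5/6·λ = 4/5·(5/24)  ⇒  λ = 1/5
Then r = λ/(1−λ) = (1/5)/(4/5) = 1/4. Check: with r = 1/4, Y = (1/5, 16/45) and [HRG]:[AGM] = 4/5 as required.

r = 1/4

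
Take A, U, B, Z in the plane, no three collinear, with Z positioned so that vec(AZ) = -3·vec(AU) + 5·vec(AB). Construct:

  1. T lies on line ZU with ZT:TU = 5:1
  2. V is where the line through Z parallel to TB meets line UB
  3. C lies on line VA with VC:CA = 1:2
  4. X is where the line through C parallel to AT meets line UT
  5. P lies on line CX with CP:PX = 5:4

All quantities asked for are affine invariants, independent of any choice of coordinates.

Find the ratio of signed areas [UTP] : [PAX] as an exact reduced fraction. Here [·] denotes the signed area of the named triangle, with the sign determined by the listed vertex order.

Assign A = (0, 0), U = (1, 0), B = (0, 1), Z = (-3, 5) — the answer is frame-independent, so this choice is without loss of generality.
1. T lies on line ZU with ZT:TU = 5:1 ⇒ T = (1/3, 5/6)
2. V is where the line through Z parallel to TB meets line UB ⇒ V = (-5, 6)
3. C lies on line VA with VC:CA = 1:2 ⇒ C = (-10/3, 4)
4. X is where the line through C parallel to AT meets line UT ⇒ X = (-133/45, 89/18)
5. P lies on line CX with CP:PX = 5:4 ⇒ P = (-253/81, 733/162)
2·[UTP] = 34/81, 2·[PAX] = 2516/1215
[UTP]:[PAX] = 34/81:2516/1215 = 15/74

[UTP]:[PAX] = 15/74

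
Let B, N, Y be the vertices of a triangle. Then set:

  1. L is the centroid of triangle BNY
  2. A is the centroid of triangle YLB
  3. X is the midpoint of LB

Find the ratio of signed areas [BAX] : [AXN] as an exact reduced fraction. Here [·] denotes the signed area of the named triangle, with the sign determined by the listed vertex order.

Set B = (0, 0), N = (1, 0), Y = (0, 1); any affine frame gives the same invariant.
1. L is the centroid of triangle BNY ⇒ L = (1/3, 1/3)
2. A is the centroid of triangle YLB ⇒ A = (1/9, 4/9)
3. X is the midpoint of LB ⇒ X = (1/6, 1/6)
2·[BAX] = -1/18, 2·[AXN] = 2/9
[BAX]:[AXN] = -1/18:2/9 = -1/4

[BAX]:[AXN] = -1/4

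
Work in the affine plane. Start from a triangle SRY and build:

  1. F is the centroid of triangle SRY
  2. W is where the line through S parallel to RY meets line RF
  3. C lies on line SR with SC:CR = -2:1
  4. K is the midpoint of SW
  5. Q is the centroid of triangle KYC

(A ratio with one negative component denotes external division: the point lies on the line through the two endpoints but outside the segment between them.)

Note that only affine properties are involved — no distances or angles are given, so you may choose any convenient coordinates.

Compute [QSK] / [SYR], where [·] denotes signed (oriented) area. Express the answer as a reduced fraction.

[QSK]:[SYR] = 1/2

Work in coordinates with S = (0, 0), R = (1, 0), Y = (0, 1).
1. F is the centroid of triangle SRY ⇒ F = (1/3, 1/3)
2. W is where the line through S parallel to RY meets line RF ⇒ W = (-1, 1)
3. C lies on line SR with SC:CR = -2:1 ⇒ C = (2, 0)
4. K is the midpoint of SW ⇒ K = (-1/2, 1/2)
5. Q is the centroid of triangle KYC ⇒ Q = (1/2, 1/2)
2·[QSK] = -1/2, 2·[SYR] = -1
[QSK]:[SYR] = -1/2:-1 = 1/2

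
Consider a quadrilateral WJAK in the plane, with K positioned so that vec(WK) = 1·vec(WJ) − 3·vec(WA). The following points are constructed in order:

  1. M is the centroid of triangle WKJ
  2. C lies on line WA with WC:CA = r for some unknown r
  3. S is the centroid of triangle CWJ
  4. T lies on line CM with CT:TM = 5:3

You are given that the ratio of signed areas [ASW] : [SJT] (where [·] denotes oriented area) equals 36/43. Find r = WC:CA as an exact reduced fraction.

Assign W = (0, 0), J = (1, 0), A = (0, 1), K = (1, -3) — the answer is frame-independent, so this choice is without loss of generality.
1. M is the centroid of triangle WKJ ⇒ M = (2/3, -1)
2. With WC:CA = r, write λ = r/(r+1) so C = W + λ·(A−W); C is affine-linear in λ
3. S is the centroid of triangle CWJ ⇒ S is an affine combination of earlier points and hence also affine-linear in λ
4. T lies on line CM with CT:TM = 5:3 ⇒ T is an affine combination of earlier points and hence also affine-linear in λ
Every point depending on C is an affine combination of C and λ-independent points, so each such coordinate is linear in λ; the λ² term in each signed area is a multiple of (A−W)×(A−W) = 0, so 2·[ASW] and 2·[SJT] are each linear in λ. Evaluating at λ=0 and λ=1:
  2·[ASW] = -1/3,   2·[SJT] = 1/18·λ − 5/12
So [ASW]:[SJT] = (-1/3) / (1/18·λ − 5/12). Setting this equal to 36/43:
  -1/3 = 36/43·(1/18·λ − 5/12)  ⇒  λ = 1/3
Then r = λ/(1−λ) = (1/3)/(2/3) = 1/2. Check: with r = 1/2, C = (0, 1/3) and [ASW]:[SJT] = 36/43 as required.

r = 1/2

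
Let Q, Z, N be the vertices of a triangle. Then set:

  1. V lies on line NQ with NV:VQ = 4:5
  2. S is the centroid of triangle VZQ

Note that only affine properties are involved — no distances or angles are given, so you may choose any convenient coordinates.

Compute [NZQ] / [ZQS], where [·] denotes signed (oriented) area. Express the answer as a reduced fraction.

Work in coordinates with Q = (0, 0), Z = (1, 0), N = (0, 1).
1. V lies on line NQ with NV:VQ = 4:5 ⇒ V = (0, 5/9)
2. S is the centroid of triangle VZQ ⇒ S = (1/3, 5/27)
2·[NZQ] = -1, 2·[ZQS] = -5/27
[NZQ]:[ZQS] = -1:-5/27 = 27/5

[NZQ]:[ZQS] = 27/5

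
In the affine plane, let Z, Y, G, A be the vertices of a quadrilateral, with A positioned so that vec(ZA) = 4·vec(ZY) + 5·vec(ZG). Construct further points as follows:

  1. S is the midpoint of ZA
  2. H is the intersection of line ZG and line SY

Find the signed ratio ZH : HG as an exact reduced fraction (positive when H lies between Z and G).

ZH:HG = -5/7

Work in coordinates with Z = (0, 0), Y = (1, 0), G = (0, 1), A = (4, 5).
1. S is the midpoint of ZA ⇒ S = (2, 5/2)
2. H is the intersection of line ZG and line SY ⇒ H = (0, -5/2)
H = Z + t·(G−Z) with t = -5/2, so ZH:HG = t:(1−t) = -5/2:7/2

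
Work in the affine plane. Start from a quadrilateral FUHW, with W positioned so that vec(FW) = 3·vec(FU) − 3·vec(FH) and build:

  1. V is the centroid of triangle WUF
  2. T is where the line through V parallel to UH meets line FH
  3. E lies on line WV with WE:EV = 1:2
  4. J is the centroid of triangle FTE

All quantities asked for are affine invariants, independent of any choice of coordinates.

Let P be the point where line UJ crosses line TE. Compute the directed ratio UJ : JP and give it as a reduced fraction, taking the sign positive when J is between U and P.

UJ:JP = -86/11

Choose coordinates F = (0, 0), U = (1, 0), H = (0, 1), W = (3, -3).
1. V is the centroid of triangle WUF ⇒ V = (4/3, -1)
2. T is where the line through V parallel to UH meets line FH ⇒ T = (0, 1/3)
3. E lies on line WV with WE:EV = 1:2 ⇒ E = (22/9, -7/3)
4. J is the centroid of triangle FTE ⇒ J = (22/27, -2/3)
line UJ meets TE at P = (649/774, -25/43)
J = U + t·(P−U) with t = 86/75, so UJ:JP = 86/75:-11/75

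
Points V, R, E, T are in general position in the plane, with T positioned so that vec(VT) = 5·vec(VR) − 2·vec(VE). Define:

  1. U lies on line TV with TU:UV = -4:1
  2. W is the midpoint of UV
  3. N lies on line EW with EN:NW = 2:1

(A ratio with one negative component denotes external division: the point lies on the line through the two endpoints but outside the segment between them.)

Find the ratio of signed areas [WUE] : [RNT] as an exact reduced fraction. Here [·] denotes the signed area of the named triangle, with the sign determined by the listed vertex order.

[WUE]:[RNT] = -15/16

Set V = (0, 0), R = (1, 0), E = (0, 1), T = (5, -2); any affine frame gives the same invariant.
1. U lies on line TV with TU:UV = -4:1 ⇒ U = (-5/3, 2/3)
2. W is the midpoint of UV ⇒ W = (-5/6, 1/3)
3. N lies on line EW with EN:NW = 2:1 ⇒ N = (-5/9, 5/9)
2·[WUE] = -5/6, 2·[RNT] = 8/9
[WUE]:[RNT] = -5/6:8/9 = -15/16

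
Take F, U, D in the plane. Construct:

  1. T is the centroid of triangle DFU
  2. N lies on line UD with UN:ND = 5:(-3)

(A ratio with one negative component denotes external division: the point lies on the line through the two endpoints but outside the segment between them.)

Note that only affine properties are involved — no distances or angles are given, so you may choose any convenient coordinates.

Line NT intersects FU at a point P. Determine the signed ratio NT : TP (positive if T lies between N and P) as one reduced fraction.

NT:TP = 13/2

Work in coordinates with F = (0, 0), U = (1, 0), D = (0, 1).
1. T is the centroid of triangle DFU ⇒ T = (1/3, 1/3)
2. N lies on line UD with UN:ND = 5:(-3) ⇒ N = (-3/2, 5/2)
line NT meets FU at P = (8/13, 0)
T = N + t·(P−N) with t = 13/15, so NT:TP = 13/15:2/15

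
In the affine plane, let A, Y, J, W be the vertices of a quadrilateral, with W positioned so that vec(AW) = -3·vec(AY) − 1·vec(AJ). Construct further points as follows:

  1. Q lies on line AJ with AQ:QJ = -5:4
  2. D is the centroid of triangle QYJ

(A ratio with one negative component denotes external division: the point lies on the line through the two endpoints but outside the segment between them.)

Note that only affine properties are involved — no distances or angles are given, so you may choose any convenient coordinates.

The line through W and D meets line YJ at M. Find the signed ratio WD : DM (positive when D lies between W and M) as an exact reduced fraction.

Assign A = (0, 0), Y = (1, 0), J = (0, 1), W = (-3, -1) — the answer is frame-independent, so this choice is without loss of generality.
1. Q lies on line AJ with AQ:QJ = -5:4 ⇒ Q = (0, 5)
2. D is the centroid of triangle QYJ ⇒ D = (1/3, 2)
line WD meets YJ at M = (-7/19, 26/19)
D = W + t·(M−W) with t = 19/15, so WD:DM = 19/15:-4/15

WD:DM = -19/4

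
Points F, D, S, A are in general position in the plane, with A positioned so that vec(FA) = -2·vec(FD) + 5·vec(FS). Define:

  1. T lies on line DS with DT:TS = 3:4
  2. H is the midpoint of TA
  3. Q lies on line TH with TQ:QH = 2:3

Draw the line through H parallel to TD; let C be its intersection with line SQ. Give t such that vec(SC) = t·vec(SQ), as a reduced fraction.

Work in coordinates with F = (0, 0), D = (1, 0), S = (0, 1), A = (-2, 5).
1. T lies on line DS with DT:TS = 3:4 ⇒ T = (4/7, 3/7)
2. H is the midpoint of TA ⇒ H = (-5/7, 19/7)
3. Q lies on line TH with TQ:QH = 2:3 ⇒ Q = (2/35, 47/35)
through H parallel to TD: direction (3/7, -3/7); meets SQ at C = (1/7, 13/7)
C = S + t·(Q−S) with t = 5/2

t = 5/2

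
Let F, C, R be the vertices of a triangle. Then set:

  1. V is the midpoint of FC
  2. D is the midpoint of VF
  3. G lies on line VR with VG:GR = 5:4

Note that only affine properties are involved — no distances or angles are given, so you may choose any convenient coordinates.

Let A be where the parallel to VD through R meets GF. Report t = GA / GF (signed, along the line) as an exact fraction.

Set F = (0, 0), C = (1, 0), R = (0, 1); any affine frame gives the same invariant.
1. V is the midpoint of FC ⇒ V = (1/2, 0)
2. D is the midpoint of VF ⇒ D = (1/4, 0)
3. G lies on line VR with VG:GR = 5:4 ⇒ G = (2/9, 5/9)
through R parallel to VD: direction (-1/4, 0); meets GF at A = (2/5, 1)
A = G + t·(F−G) with t = -4/5

t = -4/5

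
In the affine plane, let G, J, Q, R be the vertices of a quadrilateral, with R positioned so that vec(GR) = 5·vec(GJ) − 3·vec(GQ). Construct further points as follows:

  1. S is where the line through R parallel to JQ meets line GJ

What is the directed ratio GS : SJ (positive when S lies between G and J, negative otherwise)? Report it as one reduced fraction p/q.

Set G = (0, 0), J = (1, 0), Q = (0, 1), R = (5, -3); any affine frame gives the same invariant.
1. S is where the line through R parallel to JQ meets line GJ ⇒ S = (2, 0)
S = G + t·(J−G) with t = 2, so GS:SJ = t:(1−t) = 2:-1

GS:SJ = -2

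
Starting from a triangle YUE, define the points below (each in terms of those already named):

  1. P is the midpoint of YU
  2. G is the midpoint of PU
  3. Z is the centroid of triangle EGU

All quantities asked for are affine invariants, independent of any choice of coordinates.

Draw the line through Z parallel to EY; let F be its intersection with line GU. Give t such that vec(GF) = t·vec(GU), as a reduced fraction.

Choose coordinates Y = (0, 0), U = (1, 0), E = (0, 1).
1. P is the midpoint of YU ⇒ P = (1/2, 0)
2. G is the midpoint of PU ⇒ G = (3/4, 0)
3. Z is the centroid of triangle EGU ⇒ Z = (7/12, 1/3)
through Z parallel to EY: direction (0, -1); meets GU at F = (7/12, 0)
F = G + t·(U−G) with t = -2/3

t = -2/3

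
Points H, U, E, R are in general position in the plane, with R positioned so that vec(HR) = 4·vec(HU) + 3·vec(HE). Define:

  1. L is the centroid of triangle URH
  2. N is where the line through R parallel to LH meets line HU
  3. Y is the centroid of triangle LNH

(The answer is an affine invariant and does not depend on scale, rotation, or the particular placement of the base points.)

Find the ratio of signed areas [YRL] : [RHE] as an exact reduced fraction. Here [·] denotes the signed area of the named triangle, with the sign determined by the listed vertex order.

[YRL]:[RHE] = 1/3

Set H = (0, 0), U = (1, 0), E = (0, 1), R = (4, 3); any affine frame gives the same invariant.
1. L is the centroid of triangle URH ⇒ L = (5/3, 1)
2. N is where the line through R parallel to LH meets line HU ⇒ N = (-1, 0)
3. Y is the centroid of triangle LNH ⇒ Y = (2/9, 1/3)
2·[YRL] = -4/3, 2·[RHE] = -4
[YRL]:[RHE] = -4/3:-4 = 1/3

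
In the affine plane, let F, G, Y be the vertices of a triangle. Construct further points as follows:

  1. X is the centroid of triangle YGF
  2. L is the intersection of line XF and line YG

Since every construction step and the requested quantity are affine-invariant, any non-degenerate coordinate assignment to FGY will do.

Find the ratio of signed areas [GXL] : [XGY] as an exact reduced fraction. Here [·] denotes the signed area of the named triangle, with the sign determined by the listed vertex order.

[GXL]:[XGY] = -1/2

Assign F = (0, 0), G = (1, 0), Y = (0, 1) — the answer is frame-independent, so this choice is without loss of generality.
1. X is the centroid of triangle YGF ⇒ X = (1/3, 1/3)
2. L is the intersection of line XF and line YG ⇒ L = (1/2, 1/2)
2·[GXL] = -1/6, 2·[XGY] = 1/3
[GXL]:[XGY] = -1/6:1/3 = -1/2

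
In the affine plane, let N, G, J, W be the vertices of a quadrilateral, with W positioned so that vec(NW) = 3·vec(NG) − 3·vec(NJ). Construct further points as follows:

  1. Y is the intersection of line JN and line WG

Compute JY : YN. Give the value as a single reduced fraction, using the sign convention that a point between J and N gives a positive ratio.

Set N = (0, 0), G = (1, 0), J = (0, 1), W = (3, -3); any affine frame gives the same invariant.
1. Y is the intersection of line JN and line WG ⇒ Y = (0, 3/2)
Y = J + t·(N−J) with t = -1/2, so JY:YN = t:(1−t) = -1/2:3/2

JY:YN = -1/3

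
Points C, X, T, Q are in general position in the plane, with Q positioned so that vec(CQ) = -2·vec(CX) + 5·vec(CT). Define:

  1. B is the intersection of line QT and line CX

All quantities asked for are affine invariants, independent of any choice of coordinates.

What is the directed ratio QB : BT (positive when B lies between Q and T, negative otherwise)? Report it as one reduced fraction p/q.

Choose coordinates C = (0, 0), X = (1, 0), T = (0, 1), Q = (-2, 5).
1. B is the intersection of line QT and line CX ⇒ B = (1/2, 0)
B = Q + t·(T−Q) with t = 5/4, so QB:BT = t:(1−t) = 5/4:-1/4

QB:BT = -5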